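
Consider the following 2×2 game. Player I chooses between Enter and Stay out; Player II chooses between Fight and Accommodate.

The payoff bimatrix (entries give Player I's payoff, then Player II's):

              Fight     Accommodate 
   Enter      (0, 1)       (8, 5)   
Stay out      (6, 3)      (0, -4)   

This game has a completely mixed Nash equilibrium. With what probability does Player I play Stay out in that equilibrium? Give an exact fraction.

4/11

Let x be the probability that Player I plays Enter. In a completely mixed equilibrium, Player II must be indifferent between Fight and Accommodate.
Player II's expected payoff from Fight is x + 3(1−x); from Accommodate it is 5x − 4(1−x).
Setting these equal: −2x + 3 = 9x − 4, so x = 7/11.
Therefore Player I plays Stay out with probability 1 − 7/11 = 4/11.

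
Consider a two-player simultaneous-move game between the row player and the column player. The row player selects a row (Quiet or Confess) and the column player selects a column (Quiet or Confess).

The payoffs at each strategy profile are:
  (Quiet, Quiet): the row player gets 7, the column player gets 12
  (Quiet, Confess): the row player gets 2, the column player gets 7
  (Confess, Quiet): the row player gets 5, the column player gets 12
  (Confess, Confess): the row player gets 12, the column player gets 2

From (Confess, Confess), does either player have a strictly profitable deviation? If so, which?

The row player at (Confess, Confess) earns 12; deviating to Quiet yields 2 — not better.
The column player earns 2; deviating to Quiet yields 12 — a strict improvement.
Only the column player has a strictly profitable deviation.

The column player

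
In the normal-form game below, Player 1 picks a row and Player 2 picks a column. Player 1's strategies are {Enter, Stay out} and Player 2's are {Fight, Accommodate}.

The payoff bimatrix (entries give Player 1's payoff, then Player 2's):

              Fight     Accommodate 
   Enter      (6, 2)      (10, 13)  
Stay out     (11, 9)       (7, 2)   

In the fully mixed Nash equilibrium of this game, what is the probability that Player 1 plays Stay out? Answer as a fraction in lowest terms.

11/18

Let p be the probability that Player 1 plays Enter. In a completely mixed equilibrium, Player 2 must be indifferent between Fight and Accommodate.
Player 2's expected payoff from Fight is 2p + 9(1−p); from Accommodate it is 13p + 2(1−p).
Setting these equal: −7p + 9 = 11p + 2, so p = 7/18.
Therefore Player 1 plays Stay out with probability 1 − 7/18 = 11/18.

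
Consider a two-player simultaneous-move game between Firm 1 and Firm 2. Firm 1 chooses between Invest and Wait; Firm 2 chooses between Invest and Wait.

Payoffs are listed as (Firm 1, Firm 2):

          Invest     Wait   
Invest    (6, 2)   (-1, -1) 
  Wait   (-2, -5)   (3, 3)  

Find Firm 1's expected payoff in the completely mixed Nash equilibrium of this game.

4/3

First find q, the probability Firm 2 plays Invest, from Firm 1's indifference between Invest and Wait: 6q − (1−q) = −2q + 3(1−q), giving q = 1/3.
Since Firm 1 is indifferent in equilibrium, Firm 1's expected payoff equals the payoff from either row against (1/3, 2/3). Using Invest: 6(1/3) − (2/3) = 4/3.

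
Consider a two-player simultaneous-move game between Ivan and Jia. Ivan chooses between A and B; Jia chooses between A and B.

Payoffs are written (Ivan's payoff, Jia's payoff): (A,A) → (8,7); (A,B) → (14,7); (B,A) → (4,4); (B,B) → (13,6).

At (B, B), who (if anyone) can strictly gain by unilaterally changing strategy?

Ivan at (B, B) earns 13; deviating to A yields 14 — a strict improvement.
Jia earns 6; deviating to A yields 4 — not better.
Only Ivan has a strictly profitable deviation.

Ivan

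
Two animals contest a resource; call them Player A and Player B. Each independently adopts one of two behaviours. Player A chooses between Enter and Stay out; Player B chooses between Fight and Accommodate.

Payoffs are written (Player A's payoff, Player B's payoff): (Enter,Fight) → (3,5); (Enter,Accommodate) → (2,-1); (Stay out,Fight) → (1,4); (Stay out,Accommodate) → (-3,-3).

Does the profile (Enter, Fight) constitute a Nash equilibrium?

Yes

At (Enter, Fight), Player A earns 3; switching to Stay out would give 1, so Player A has no profitable deviation.
Player B earns 5; switching to Accommodate would give -1, so Player B has no profitable deviation.
Neither player can gain by a unilateral deviation, so this profile is a Nash equilibrium.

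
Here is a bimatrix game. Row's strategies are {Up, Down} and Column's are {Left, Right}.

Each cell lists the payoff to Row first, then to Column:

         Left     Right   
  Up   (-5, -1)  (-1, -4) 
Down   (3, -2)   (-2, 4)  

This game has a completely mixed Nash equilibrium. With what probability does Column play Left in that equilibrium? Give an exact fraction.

Let y be the probability that Column plays Left. In a completely mixed equilibrium, Row must be indifferent between Up and Down.
Row's expected payoff from Up is −5y − (1−y); from Down it is 3y − 2(1−y).
Setting these equal: −4y − 1 = 5y − 2, so y = 1/9.

1/9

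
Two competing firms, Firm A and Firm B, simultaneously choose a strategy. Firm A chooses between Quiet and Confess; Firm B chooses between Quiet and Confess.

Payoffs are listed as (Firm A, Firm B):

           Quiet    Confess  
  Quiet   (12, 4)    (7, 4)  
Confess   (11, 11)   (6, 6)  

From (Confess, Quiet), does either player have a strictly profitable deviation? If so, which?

Firm A

Firm A at (Confess, Quiet) earns 11; deviating to Quiet yields 12 — a strict improvement.
Firm B earns 11; deviating to Confess yields 6 — not better.
Only Firm A has a strictly profitable deviation.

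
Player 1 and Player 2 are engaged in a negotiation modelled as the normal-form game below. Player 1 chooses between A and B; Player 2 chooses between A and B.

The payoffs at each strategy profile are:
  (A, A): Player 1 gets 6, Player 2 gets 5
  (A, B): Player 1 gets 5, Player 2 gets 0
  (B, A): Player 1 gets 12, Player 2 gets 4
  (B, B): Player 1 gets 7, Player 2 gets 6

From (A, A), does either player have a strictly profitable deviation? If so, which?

Player 1 at (A, A) earns 6; deviating to B yields 12 — a strict improvement.
Player 2 earns 5; deviating to B yields 0 — not better.
Only Player 1 has a strictly profitable deviation.

Player 1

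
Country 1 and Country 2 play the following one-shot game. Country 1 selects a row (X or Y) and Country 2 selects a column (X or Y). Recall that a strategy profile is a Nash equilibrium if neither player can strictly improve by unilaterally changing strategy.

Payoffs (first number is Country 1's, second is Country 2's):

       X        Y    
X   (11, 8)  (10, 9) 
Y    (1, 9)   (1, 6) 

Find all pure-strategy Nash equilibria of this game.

(X, Y)

(X, X): Country 2 prefers Y (9 > 8) — not an equilibrium.
(X, Y): Country 1 gets 10 ≥ 1 from Y, and Country 2 gets 9 ≥ 8 from X — Nash equilibrium.
(Y, X): Country 1 prefers X (11 > 1) — not an equilibrium.
(Y, Y): Country 1 prefers X (10 > 1); Country 2 prefers X (9 > 6) — not an equilibrium.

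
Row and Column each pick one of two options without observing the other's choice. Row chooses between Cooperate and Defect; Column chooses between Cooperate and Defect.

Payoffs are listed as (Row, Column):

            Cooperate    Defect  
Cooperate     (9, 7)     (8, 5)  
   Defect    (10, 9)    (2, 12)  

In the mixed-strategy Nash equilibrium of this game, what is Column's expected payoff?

First find x, the probability Row plays Cooperate, from Column's indifference between Cooperate and Defect: 7x + 9(1−x) = 5x + 12(1−x), giving x = 3/5.
Since Column is indifferent in equilibrium, Column's expected payoff equals the payoff from either column against (3/5, 2/5). Using Cooperate: 7(3/5) + 9(2/5) = 39/5.

39/5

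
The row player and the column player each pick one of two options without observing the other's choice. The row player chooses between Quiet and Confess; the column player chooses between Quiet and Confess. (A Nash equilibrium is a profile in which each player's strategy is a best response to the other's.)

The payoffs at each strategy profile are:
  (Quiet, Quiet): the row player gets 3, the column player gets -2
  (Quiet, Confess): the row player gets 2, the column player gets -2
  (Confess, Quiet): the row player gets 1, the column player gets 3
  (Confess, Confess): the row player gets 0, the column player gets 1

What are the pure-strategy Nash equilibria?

(Quiet, Quiet) and (Quiet, Confess)

(Quiet, Quiet): the row player gets 3 ≥ 1 from Confess, and the column player gets -2 ≥ -2 from Confess — Nash equilibrium.
(Quiet, Confess): the row player gets 2 ≥ 0 from Confess, and the column player gets -2 ≥ -2 from Quiet — Nash equilibrium.
(Confess, Quiet): the row player prefers Quiet (3 > 1) — not an equilibrium.
(Confess, Confess): the row player prefers Quiet (2 > 0); the column player prefers Quiet (3 > 1) — not an equilibrium.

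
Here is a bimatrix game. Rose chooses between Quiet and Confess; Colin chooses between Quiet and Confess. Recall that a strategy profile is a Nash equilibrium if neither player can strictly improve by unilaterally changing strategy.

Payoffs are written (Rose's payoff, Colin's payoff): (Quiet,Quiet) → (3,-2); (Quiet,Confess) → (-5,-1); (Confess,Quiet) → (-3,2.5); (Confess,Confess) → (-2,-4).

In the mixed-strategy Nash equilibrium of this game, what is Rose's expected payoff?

First find y, the probability Colin plays Quiet, from Rose's indifference between Quiet and Confess: 3y − 5(1−y) = −3y − 2(1−y), giving y = 1/3.
Since Rose is indifferent in equilibrium, Rose's expected payoff equals the payoff from either row against (1/3, 2/3). Using Quiet: 3(1/3) − 5(2/3) = -7/3.

-7/3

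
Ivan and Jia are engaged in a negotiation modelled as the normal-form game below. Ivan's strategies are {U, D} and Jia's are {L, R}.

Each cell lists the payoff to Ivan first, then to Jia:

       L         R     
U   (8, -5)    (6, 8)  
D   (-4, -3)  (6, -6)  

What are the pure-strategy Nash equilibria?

(U, R)

(U, L): Jia prefers R (8 > -5) — not an equilibrium.
(U, R): Ivan gets 6 ≥ 6 from D, and Jia gets 8 ≥ -5 from L — Nash equilibrium.
(D, L): Ivan prefers U (8 > -4) — not an equilibrium.
(D, R): Jia prefers L (-3 > -6) — not an equilibrium.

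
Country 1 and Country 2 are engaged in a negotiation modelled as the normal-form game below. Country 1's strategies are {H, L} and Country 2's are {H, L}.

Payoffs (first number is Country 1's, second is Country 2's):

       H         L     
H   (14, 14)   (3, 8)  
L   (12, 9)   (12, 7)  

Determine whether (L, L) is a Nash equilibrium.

At (L, L), Country 1 earns 12; switching to H would give 3, so Country 1 has no profitable deviation.
Country 2 earns 7; switching to H would give 9, so Country 2 would deviate.
Since at least one player can profitably deviate, this is not a Nash equilibrium.

No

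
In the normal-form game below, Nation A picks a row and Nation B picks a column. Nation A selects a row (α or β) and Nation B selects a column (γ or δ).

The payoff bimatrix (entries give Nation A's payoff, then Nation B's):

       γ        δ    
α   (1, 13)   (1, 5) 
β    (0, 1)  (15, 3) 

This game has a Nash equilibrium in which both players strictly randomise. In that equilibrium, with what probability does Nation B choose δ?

1/15

Let c be the probability that Nation B plays γ. In a completely mixed equilibrium, Nation A must be indifferent between α and β.
Nation A's expected payoff from α is c + (1−c); from β it is 15(1−c).
Setting these equal: 1 = −15c + 15, so c = 14/15.
Therefore Nation B plays δ with probability 1 − 14/15 = 1/15.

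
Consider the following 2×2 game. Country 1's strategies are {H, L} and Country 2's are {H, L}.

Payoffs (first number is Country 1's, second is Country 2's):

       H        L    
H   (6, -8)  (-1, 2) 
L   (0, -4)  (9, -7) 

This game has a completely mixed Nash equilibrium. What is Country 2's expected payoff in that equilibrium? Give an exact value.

-64/13

First find x, the probability Country 1 plays H, from Country 2's indifference between H and L: −8x − 4(1−x) = 2x − 7(1−x), giving x = 3/13.
Since Country 2 is indifferent in equilibrium, Country 2's expected payoff equals the payoff from either column against (3/13, 10/13). Using H: −8(3/13) − 4(10/13) = -64/13.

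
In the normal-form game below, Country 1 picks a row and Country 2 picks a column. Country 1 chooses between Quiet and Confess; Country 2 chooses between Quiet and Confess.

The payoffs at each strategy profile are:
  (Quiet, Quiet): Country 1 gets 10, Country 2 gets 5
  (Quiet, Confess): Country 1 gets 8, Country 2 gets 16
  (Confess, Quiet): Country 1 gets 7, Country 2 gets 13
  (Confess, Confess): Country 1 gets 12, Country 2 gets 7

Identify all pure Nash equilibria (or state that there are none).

(Quiet, Quiet): Country 2 prefers Confess (16 > 5) — not an equilibrium.
(Quiet, Confess): Country 1 prefers Confess (12 > 8) — not an equilibrium.
(Confess, Quiet): Country 1 prefers Quiet (10 > 7) — not an equilibrium.
(Confess, Confess): Country 2 prefers Quiet (13 > 7) — not an equilibrium.

none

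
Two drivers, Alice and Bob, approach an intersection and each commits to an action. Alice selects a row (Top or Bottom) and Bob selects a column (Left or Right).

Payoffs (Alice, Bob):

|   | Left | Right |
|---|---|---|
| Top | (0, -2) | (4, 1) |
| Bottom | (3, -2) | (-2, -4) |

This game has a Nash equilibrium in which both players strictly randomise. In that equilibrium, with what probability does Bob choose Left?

2/3

Let c be the probability that Bob plays Left. In a completely mixed equilibrium, Alice must be indifferent between Top and Bottom.
Alice's expected payoff from Top is 4(1−c); from Bottom it is 3c − 2(1−c).
Setting these equal: −4c + 4 = 5c − 2, so c = 2/3.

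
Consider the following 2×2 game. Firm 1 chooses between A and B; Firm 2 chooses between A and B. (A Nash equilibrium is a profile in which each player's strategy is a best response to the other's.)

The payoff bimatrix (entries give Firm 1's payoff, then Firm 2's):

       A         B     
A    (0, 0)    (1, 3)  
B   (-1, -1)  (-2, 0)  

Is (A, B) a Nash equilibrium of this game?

At (A, B), Firm 1 earns 1; switching to B would give -2, so Firm 1 has no profitable deviation.
Firm 2 earns 3; switching to A would give 0, so Firm 2 has no profitable deviation.
Neither player can gain by a unilateral deviation, so this profile is a Nash equilibrium.

Yes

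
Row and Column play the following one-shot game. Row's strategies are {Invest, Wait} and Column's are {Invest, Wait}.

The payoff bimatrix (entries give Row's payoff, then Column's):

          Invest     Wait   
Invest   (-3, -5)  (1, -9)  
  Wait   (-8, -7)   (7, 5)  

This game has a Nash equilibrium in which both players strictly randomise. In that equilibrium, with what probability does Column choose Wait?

Let y be the probability that Column plays Invest. In a completely mixed equilibrium, Row must be indifferent between Invest and Wait.
Row's expected payoff from Invest is −3y + (1−y); from Wait it is −8y + 7(1−y).
Setting these equal: −4y + 1 = −15y + 7, so y = 6/11.
Therefore Column plays Wait with probability 1 − 6/11 = 5/11.

5/11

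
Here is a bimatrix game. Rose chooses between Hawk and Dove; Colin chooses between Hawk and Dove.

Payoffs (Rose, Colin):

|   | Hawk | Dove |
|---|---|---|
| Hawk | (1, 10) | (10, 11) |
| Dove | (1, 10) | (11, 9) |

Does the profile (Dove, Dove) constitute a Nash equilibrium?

At (Dove, Dove), Rose earns 11; switching to Hawk would give 10, so Rose has no profitable deviation.
Colin earns 9; switching to Hawk would give 10, so Colin would deviate.
Since at least one player can profitably deviate, this is not a Nash equilibrium.

No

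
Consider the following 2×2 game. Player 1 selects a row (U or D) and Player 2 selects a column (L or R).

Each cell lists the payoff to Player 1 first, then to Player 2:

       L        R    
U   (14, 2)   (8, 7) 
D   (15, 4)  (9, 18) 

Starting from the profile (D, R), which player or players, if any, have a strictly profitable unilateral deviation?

Player 1 at (D, R) earns 9; deviating to U yields 8 — not better.
Player 2 earns 18; deviating to L yields 4 — not better.
Neither player can strictly improve; the profile is a Nash equilibrium.

Neither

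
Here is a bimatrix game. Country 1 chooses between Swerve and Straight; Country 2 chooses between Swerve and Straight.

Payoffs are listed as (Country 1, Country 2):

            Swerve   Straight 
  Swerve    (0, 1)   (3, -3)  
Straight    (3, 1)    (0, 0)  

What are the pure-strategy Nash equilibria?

(Straight, Swerve)

(Swerve, Swerve): Country 1 prefers Straight (3 > 0) — not an equilibrium.
(Swerve, Straight): Country 2 prefers Swerve (1 > -3) — not an equilibrium.
(Straight, Swerve): Country 1 gets 3 ≥ 0 from Swerve, and Country 2 gets 1 ≥ 0 from Straight — Nash equilibrium.
(Straight, Straight): Country 1 prefers Swerve (3 > 0); Country 2 prefers Swerve (1 > 0) — not an equilibrium.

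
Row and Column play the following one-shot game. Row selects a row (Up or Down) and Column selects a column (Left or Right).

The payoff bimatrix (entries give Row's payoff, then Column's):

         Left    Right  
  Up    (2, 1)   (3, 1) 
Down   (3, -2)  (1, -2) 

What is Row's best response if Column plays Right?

Against Right, Row earns 3 from Up and 1 from Down.
So Up is the best response.

Up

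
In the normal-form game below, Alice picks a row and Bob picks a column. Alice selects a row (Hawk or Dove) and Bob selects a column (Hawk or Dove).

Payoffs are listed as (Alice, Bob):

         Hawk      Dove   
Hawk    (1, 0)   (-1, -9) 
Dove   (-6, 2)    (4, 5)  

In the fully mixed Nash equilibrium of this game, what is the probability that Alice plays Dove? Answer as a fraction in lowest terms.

Let x be the probability that Alice plays Hawk. In a completely mixed equilibrium, Bob must be indifferent between Hawk and Dove.
Bob's expected payoff from Hawk is 2(1−x); from Dove it is −9x + 5(1−x).
Setting these equal: −2x + 2 = −14x + 5, so x = 1/4.
Therefore Alice plays Dove with probability 1 − 1/4 = 3/4.

3/4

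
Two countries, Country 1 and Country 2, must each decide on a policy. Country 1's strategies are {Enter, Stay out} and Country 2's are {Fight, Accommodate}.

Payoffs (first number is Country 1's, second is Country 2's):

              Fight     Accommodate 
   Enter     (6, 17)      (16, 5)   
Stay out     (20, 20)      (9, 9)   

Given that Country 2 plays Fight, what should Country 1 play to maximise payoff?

Stay out

Against Fight, Country 1 earns 6 from Enter and 20 from Stay out.
So Stay out is the best response.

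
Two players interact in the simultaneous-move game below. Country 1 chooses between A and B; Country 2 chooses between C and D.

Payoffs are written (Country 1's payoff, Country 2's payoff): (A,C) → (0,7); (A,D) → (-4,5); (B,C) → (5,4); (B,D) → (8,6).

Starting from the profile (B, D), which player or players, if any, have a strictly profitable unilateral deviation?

Country 1 at (B, D) earns 8; deviating to A yields -4 — not better.
Country 2 earns 6; deviating to C yields 4 — not better.
Neither player can strictly improve; the profile is a Nash equilibrium.

Neither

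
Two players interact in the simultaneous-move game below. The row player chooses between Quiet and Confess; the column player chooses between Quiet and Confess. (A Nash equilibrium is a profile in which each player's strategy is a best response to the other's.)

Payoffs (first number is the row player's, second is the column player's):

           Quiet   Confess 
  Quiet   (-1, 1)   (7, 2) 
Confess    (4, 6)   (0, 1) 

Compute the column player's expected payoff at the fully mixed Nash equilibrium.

11/6

First find p, the probability the row player plays Quiet, from the column player's indifference between Quiet and Confess: p + 6(1−p) = 2p + (1−p), giving p = 5/6.
Since the column player is indifferent in equilibrium, the column player's expected payoff equals the payoff from either column against (5/6, 1/6). Using Quiet: (5/6) + 6(1/6) = 11/6.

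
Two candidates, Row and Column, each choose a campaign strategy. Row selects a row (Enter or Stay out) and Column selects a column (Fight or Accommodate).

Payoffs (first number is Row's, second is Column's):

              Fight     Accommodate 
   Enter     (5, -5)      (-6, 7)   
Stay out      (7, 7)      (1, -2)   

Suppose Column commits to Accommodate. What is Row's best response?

Against Accommodate, Row earns -6 from Enter and 1 from Stay out.
So Stay out is the best response.

Stay out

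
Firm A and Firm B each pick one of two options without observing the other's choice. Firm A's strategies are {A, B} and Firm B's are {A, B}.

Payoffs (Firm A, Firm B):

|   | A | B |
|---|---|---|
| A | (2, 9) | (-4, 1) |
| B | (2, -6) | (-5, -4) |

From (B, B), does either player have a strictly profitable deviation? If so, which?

Firm A

Firm A at (B, B) earns -5; deviating to A yields -4 — a strict improvement.
Firm B earns -4; deviating to A yields -6 — not better.
Only Firm A has a strictly profitable deviation.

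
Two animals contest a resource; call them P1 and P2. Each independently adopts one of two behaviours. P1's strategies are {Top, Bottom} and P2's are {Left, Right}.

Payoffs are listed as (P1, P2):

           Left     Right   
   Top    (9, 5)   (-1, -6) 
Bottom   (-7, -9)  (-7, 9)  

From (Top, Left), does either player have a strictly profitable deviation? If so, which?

Neither

P1 at (Top, Left) earns 9; deviating to Bottom yields -7 — not better.
P2 earns 5; deviating to Right yields -6 — not better.
Neither player can strictly improve; the profile is a Nash equilibrium.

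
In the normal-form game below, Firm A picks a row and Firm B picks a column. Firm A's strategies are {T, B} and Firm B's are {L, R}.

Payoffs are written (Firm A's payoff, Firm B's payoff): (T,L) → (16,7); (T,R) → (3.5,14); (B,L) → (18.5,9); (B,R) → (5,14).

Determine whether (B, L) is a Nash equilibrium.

At (B, L), Firm A earns 18.5; switching to T would give 16, so Firm A has no profitable deviation.
Firm B earns 9; switching to R would give 14, so Firm B would deviate.
Since at least one player can profitably deviate, this is not a Nash equilibrium.

No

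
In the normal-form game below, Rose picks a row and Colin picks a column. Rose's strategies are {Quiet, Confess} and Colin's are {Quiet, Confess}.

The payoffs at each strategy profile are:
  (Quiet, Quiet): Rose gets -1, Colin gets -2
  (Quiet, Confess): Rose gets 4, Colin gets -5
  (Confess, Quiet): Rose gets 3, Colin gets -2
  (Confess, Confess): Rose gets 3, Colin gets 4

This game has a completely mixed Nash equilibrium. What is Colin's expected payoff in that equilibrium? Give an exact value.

First find p, the probability Rose plays Quiet, from Colin's indifference between Quiet and Confess: −2p − 2(1−p) = −5p + 4(1−p), giving p = 2/3.
Since Colin is indifferent in equilibrium, Colin's expected payoff equals the payoff from either column against (2/3, 1/3). Using Quiet: −2(2/3) − 2(1/3) = -2.

-2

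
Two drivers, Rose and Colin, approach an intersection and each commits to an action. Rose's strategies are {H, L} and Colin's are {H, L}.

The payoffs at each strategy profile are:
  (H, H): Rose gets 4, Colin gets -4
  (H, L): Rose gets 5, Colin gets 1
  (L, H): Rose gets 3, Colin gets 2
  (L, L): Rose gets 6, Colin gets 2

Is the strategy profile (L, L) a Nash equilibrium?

At (L, L), Rose earns 6; switching to H would give 5, so Rose has no profitable deviation.
Colin earns 2; switching to H would give 2, so Colin has no profitable deviation.
Neither player can gain by a unilateral deviation, so this profile is a Nash equilibrium.

Yes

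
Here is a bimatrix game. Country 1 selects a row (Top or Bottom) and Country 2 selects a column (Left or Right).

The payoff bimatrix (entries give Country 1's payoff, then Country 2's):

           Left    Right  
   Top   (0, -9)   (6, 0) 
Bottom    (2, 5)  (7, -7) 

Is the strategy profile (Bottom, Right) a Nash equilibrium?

At (Bottom, Right), Country 1 earns 7; switching to Top would give 6, so Country 1 has no profitable deviation.
Country 2 earns -7; switching to Left would give 5, so Country 2 would deviate.
Since at least one player can profitably deviate, this is not a Nash equilibrium.

No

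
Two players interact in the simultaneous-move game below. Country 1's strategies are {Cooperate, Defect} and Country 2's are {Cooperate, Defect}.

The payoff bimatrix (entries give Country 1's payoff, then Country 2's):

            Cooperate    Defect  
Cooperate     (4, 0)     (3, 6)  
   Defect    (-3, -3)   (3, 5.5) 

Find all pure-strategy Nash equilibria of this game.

(Cooperate, Cooperate): Country 2 prefers Defect (6 > 0) — not an equilibrium.
(Cooperate, Defect): Country 1 gets 3 ≥ 3 from Defect, and Country 2 gets 6 ≥ 0 from Cooperate — Nash equilibrium.
(Defect, Cooperate): Country 1 prefers Cooperate (4 > -3); Country 2 prefers Defect (5.5 > -3) — not an equilibrium.
(Defect, Defect): Country 1 gets 3 ≥ 3 from Cooperate, and Country 2 gets 5.5 ≥ -3 from Cooperate — Nash equilibrium.

(Cooperate, Defect) and (Defect, Defect)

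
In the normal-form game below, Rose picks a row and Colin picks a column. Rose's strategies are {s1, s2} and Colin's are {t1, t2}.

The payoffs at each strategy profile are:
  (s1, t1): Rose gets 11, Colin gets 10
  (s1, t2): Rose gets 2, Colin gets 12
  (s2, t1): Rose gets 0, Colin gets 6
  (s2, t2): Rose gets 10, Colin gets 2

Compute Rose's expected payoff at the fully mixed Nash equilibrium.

110/19

First find q, the probability Colin plays t1, from Rose's indifference between s1 and s2: 11q + 2(1−q) = 10(1−q), giving q = 8/19.
Since Rose is indifferent in equilibrium, Rose's expected payoff equals the payoff from either row against (8/19, 11/19). Using s1: 11(8/19) + 2(11/19) = 110/19.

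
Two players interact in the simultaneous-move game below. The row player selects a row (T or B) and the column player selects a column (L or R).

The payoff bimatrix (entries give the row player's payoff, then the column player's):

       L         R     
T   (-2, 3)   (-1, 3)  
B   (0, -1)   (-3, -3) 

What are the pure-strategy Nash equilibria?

(T, R) and (B, L)

(T, L): the row player prefers B (0 > -2) — not an equilibrium.
(T, R): the row player gets -1 ≥ -3 from B, and the column player gets 3 ≥ 3 from L — Nash equilibrium.
(B, L): the row player gets 0 ≥ -2 from T, and the column player gets -1 ≥ -3 from R — Nash equilibrium.
(B, R): the row player prefers T (-1 > -3); the column player prefers L (-1 > -3) — not an equilibrium.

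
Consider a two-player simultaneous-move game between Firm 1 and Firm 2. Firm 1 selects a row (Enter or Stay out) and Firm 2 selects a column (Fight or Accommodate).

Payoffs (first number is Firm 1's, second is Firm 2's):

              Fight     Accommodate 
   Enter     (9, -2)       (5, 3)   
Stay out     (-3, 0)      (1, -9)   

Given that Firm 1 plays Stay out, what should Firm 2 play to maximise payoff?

Fight

Against Stay out, Firm 2 earns 0 from Fight and -9 from Accommodate.
So Fight is the best response.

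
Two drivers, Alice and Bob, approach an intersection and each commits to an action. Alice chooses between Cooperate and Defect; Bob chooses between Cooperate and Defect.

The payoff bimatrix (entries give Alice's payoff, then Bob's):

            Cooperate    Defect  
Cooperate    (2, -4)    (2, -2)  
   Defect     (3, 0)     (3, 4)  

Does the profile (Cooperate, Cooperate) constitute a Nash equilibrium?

At (Cooperate, Cooperate), Alice earns 2; switching to Defect would give 3, so Alice would deviate.
Bob earns -4; switching to Defect would give -2, so Bob would deviate.
Since at least one player can profitably deviate, this is not a Nash equilibrium.

No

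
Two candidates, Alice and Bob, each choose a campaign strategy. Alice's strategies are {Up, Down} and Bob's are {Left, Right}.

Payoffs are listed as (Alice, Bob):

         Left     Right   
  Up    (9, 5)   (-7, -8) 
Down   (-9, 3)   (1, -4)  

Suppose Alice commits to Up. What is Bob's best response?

Left

Against Up, Bob earns 5 from Left and -8 from Right.
So Left is the best response.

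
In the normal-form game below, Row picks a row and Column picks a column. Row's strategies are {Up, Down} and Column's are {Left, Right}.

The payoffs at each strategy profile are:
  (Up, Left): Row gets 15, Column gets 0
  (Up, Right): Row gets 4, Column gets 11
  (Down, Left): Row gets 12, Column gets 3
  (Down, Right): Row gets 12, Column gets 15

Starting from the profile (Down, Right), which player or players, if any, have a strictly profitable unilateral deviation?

Row at (Down, Right) earns 12; deviating to Up yields 4 — not better.
Column earns 15; deviating to Left yields 3 — not better.
Neither player can strictly improve; the profile is a Nash equilibrium.

Neither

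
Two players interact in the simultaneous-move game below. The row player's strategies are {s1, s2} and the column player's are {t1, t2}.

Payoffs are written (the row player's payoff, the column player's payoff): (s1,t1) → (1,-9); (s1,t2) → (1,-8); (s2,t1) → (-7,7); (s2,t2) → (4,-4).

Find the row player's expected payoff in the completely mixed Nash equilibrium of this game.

First find y, the probability the column player plays t1, from the row player's indifference between s1 and s2: y + (1−y) = −7y + 4(1−y), giving y = 3/11.
Since the row player is indifferent in equilibrium, the row player's expected payoff equals the payoff from either row against (3/11, 8/11). Using s1: (3/11) + (8/11) = 1.

1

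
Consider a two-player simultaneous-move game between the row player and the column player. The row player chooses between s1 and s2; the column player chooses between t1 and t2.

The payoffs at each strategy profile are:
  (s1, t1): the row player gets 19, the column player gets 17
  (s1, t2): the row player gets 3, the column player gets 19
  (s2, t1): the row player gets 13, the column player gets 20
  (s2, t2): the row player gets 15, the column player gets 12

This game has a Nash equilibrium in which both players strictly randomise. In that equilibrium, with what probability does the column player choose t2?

1/3

Let q be the probability that the column player plays t1. In a completely mixed equilibrium, the row player must be indifferent between s1 and s2.
The row player's expected payoff from s1 is 19q + 3(1−q); from s2 it is 13q + 15(1−q).
Setting these equal: 16q + 3 = −2q + 15, so q = 2/3.
Therefore the column player plays t2 with probability 1 − 2/3 = 1/3.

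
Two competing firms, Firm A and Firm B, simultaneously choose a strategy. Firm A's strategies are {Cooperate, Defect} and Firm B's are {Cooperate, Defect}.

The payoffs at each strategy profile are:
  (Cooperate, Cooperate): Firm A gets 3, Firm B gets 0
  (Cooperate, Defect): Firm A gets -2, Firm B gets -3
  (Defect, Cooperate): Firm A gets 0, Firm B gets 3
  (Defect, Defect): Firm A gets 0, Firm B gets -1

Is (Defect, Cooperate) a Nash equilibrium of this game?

At (Defect, Cooperate), Firm A earns 0; switching to Cooperate would give 3, so Firm A would deviate.
Firm B earns 3; switching to Defect would give -1, so Firm B has no profitable deviation.
Since at least one player can profitably deviate, this is not a Nash equilibrium.

No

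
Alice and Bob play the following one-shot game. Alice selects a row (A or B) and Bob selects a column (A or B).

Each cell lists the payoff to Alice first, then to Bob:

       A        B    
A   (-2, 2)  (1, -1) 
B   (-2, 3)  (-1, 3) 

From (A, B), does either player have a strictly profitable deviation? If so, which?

Bob

Alice at (A, B) earns 1; deviating to B yields -1 — not better.
Bob earns -1; deviating to A yields 2 — a strict improvement.
Only Bob has a strictly profitable deviation.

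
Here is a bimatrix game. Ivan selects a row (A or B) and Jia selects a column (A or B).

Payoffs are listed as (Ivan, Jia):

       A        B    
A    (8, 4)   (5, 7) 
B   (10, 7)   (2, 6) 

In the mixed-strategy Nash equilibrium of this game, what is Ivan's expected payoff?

34/5

First find y, the probability Jia plays A, from Ivan's indifference between A and B: 8y + 5(1−y) = 10y + 2(1−y), giving y = 3/5.
Since Ivan is indifferent in equilibrium, Ivan's expected payoff equals the payoff from either row against (3/5, 2/5). Using A: 8(3/5) + 5(2/5) = 34/5.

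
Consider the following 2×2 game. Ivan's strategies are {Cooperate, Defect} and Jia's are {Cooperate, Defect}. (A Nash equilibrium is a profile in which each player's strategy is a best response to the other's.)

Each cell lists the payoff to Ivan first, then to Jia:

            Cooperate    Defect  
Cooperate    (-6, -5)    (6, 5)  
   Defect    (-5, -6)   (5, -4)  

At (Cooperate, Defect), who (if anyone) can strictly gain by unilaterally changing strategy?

Ivan at (Cooperate, Defect) earns 6; deviating to Defect yields 5 — not better.
Jia earns 5; deviating to Cooperate yields -5 — not better.
Neither player can strictly improve; the profile is a Nash equilibrium.

Neither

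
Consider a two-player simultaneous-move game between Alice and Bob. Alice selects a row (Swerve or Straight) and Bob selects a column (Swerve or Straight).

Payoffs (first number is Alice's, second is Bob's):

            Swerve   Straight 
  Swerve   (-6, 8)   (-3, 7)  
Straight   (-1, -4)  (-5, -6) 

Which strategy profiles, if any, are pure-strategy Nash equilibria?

(Straight, Swerve)

(Swerve, Swerve): Alice prefers Straight (-1 > -6) — not an equilibrium.
(Swerve, Straight): Bob prefers Swerve (8 > 7) — not an equilibrium.
(Straight, Swerve): Alice gets -1 ≥ -6 from Swerve, and Bob gets -4 ≥ -6 from Straight — Nash equilibrium.
(Straight, Straight): Alice prefers Swerve (-3 > -5); Bob prefers Swerve (-4 > -6) — not an equilibrium.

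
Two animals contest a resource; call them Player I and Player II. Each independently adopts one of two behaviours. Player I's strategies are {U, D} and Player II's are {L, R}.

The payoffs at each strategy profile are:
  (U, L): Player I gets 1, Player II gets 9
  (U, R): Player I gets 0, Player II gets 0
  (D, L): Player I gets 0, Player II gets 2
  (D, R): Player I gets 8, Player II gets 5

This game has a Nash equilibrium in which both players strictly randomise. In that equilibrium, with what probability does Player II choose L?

8/9

Let y be the probability that Player II plays L. In a completely mixed equilibrium, Player I must be indifferent between U and D.
Player I's expected payoff from U is y; from D it is 8(1−y).
Setting these equal: y = −8y + 8, so y = 8/9.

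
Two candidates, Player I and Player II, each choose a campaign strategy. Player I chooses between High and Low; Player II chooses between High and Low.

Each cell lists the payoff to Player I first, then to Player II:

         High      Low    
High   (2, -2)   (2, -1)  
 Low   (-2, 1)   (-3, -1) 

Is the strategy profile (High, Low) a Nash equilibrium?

Yes

At (High, Low), Player I earns 2; switching to Low would give -3, so Player I has no profitable deviation.
Player II earns -1; switching to High would give -2, so Player II has no profitable deviation.
Neither player can gain by a unilateral deviation, so this profile is a Nash equilibrium.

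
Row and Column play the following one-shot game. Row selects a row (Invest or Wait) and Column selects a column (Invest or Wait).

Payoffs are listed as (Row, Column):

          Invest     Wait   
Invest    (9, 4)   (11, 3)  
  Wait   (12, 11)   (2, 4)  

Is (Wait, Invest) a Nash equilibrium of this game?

Yes

At (Wait, Invest), Row earns 12; switching to Invest would give 9, so Row has no profitable deviation.
Column earns 11; switching to Wait would give 4, so Column has no profitable deviation.
Neither player can gain by a unilateral deviation, so this profile is a Nash equilibrium.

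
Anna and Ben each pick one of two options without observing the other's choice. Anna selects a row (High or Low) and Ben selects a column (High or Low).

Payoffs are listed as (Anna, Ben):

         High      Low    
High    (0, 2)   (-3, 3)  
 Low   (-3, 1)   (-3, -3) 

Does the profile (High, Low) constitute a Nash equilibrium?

Yes

At (High, Low), Anna earns -3; switching to Low would give -3, so Anna has no profitable deviation.
Ben earns 3; switching to High would give 2, so Ben has no profitable deviation.
Neither player can gain by a unilateral deviation, so this profile is a Nash equilibrium.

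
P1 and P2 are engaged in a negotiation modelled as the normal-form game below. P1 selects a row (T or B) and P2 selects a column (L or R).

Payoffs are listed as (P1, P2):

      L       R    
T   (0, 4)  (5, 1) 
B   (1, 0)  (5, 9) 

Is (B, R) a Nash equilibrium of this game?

At (B, R), P1 earns 5; switching to T would give 5, so P1 has no profitable deviation.
P2 earns 9; switching to L would give 0, so P2 has no profitable deviation.
Neither player can gain by a unilateral deviation, so this profile is a Nash equilibrium.

Yes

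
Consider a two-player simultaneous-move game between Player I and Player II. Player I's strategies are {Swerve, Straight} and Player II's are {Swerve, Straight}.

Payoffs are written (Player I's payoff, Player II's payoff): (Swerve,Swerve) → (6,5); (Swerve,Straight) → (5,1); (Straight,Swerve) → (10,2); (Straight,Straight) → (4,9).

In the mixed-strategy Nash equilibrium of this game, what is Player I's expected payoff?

26/5

First find y, the probability Player II plays Swerve, from Player I's indifference between Swerve and Straight: 6y + 5(1−y) = 10y + 4(1−y), giving y = 1/5.
Since Player I is indifferent in equilibrium, Player I's expected payoff equals the payoff from either row against (1/5, 4/5). Using Swerve: 6(1/5) + 5(4/5) = 26/5.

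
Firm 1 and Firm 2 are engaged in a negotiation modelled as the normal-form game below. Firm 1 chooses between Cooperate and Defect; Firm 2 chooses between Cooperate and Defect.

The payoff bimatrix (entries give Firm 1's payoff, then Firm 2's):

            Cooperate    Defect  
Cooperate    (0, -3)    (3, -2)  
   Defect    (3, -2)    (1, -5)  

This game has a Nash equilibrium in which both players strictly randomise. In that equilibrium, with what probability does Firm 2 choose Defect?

3/5

Let y be the probability that Firm 2 plays Cooperate. In a completely mixed equilibrium, Firm 1 must be indifferent between Cooperate and Defect.
Firm 1's expected payoff from Cooperate is 3(1−y); from Defect it is 3y + (1−y).
Setting these equal: −3y + 3 = 2y + 1, so y = 2/5.
Therefore Firm 2 plays Defect with probability 1 − 2/5 = 3/5.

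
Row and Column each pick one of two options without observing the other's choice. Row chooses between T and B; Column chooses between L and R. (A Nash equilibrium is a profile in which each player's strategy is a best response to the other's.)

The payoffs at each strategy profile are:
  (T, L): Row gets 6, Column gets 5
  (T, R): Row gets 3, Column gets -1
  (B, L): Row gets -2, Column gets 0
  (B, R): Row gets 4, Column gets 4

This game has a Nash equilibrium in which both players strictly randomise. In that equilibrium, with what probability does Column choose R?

Let q be the probability that Column plays L. In a completely mixed equilibrium, Row must be indifferent between T and B.
Row's expected payoff from T is 6q + 3(1−q); from B it is −2q + 4(1−q).
Setting these equal: 3q + 3 = −6q + 4, so q = 1/9.
Therefore Column plays R with probability 1 − 1/9 = 8/9.

8/9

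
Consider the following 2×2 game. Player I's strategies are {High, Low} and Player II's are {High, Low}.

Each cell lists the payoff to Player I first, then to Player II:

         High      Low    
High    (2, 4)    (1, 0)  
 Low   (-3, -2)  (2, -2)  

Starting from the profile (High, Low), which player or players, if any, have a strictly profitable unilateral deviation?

Player I at (High, Low) earns 1; deviating to Low yields 2 — a strict improvement.
Player II earns 0; deviating to High yields 4 — a strict improvement.
Both Player I and Player II have strictly profitable deviations.

Both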